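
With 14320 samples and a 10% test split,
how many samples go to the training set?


Test set = 14320 * 10% = 1432. Training set = 14320 - 1432 = 12888.

12888


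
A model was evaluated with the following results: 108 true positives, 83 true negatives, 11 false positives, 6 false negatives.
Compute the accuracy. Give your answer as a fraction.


Accuracy = (TP + TN) / (TP + TN + FP + FN) = (108 + 83) / 208 = 191/208.

191/208


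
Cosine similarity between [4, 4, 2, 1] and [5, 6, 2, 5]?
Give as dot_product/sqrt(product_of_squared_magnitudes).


dot = 53. |a|^2 = 37, |b|^2 = 90. cos = 53/sqrt(3330).

53/sqrt(3330)


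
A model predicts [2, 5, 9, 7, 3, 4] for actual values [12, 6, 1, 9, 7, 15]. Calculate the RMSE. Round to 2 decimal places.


MSE = 51.0000. RMSE = sqrt(51.0000) = 7.14.

7.14


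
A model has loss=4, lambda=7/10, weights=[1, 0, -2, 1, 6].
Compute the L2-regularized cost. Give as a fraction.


L2 sq norm = sum(w^2) = 42. J = 4 + 7/10 * 42 = 167/5.

167/5


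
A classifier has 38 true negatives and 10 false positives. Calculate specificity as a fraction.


Specificity = TN / (TN + FP) = 38 / 48 = 19/24.

19/24


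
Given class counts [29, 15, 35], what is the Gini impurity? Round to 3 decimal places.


Total = 79. Proportions: 29/79, 15/79, 35/79. sum(p_i^2) = 0.3671. Gini = 1 - 0.3671 = 0.6329, which rounds to 0.633.

0.633


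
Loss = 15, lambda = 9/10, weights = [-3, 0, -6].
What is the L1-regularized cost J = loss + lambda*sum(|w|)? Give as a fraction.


L1 norm = sum(|w|) = 9. J = 15 + 9/10 * 9 = 231/10.

231/10


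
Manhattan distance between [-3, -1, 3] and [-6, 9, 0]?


d = sum of absolute differences: |-3--6|=3 + |-1-9|=10 + |3-0|=3 = 16.

16


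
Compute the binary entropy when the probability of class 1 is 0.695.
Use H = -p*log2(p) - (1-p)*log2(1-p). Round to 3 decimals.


H = -0.695*log2(0.695) - 0.305*log2(0.305) = 0.887.

0.887


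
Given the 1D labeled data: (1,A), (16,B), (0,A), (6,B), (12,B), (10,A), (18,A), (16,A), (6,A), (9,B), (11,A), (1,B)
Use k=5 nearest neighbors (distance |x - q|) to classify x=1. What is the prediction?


Distances: |1-1|=0, |16-1|=15, |0-1|=1, |6-1|=5, |12-1|=11, |10-1|=9, |18-1|=17, |16-1|=15, |6-1|=5, |9-1|=8, |11-1|=10, |1-1|=0. 5 nearest: (1,A), (1,B), (0,A), (6,A), (6,B). Counts: {'A': 3, 'B': 2}. Majority class: A.

A


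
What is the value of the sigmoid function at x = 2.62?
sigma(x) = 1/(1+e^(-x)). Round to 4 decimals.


sigma(2.62) = 1/(1+e^(-2.62)) = 1/(1+0.072803) = 1/1.072803 = 0.9321.

0.9321


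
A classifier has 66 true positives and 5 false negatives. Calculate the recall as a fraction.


Recall = TP / (TP + FN) = 66 / 71 = 66/71.

66/71


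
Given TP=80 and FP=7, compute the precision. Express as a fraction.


Precision = TP / (TP + FP) = 80 / 87 = 80/87.

80/87


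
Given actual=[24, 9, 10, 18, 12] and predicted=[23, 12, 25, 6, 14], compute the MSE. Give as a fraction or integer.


MSE = (1/5) * ((24-23)^2=1 + (9-12)^2=9 + (10-25)^2=225 + (18-6)^2=144 + (12-14)^2=4). Sum = 383. MSE = 383/5.

383/5


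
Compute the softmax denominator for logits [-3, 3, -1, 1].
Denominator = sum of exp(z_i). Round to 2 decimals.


Denom = e^-3=0.0498 + e^3=20.0855 + e^-1=0.3679 + e^1=2.7183. Sum = 23.2215, which rounds to 23.22.

23.22


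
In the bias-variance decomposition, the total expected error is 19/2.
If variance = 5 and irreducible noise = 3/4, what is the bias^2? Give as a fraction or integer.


Total error = bias^2 + variance + irreducible noise. So bias^2 = 19/2 - 5 - 3/4 = 15/4.

15/4


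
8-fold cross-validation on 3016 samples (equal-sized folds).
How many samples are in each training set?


Each validation fold has 3016/8 = 377 samples. Training set = 3016 - 377 = 2639.

2639


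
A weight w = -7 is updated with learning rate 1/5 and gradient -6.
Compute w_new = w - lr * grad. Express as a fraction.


w_new = -7 - 1/5 * -6 = -7 - -6/5 = -29/5.

-29/5


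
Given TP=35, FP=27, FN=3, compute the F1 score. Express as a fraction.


Precision = 35/62 = 35/62. Recall = 35/38 = 35/38. F1 = 2*P*R/(P+R) = 7/10.

7/10


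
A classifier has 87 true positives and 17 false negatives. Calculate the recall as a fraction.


Recall = TP / (TP + FN) = 87 / 104 = 87/104.

87/104


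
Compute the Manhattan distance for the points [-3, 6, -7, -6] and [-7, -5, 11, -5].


d = sum of absolute differences: |-3--7|=4 + |6--5|=11 + |-7-11|=18 + |-6--5|=1 = 34.

34


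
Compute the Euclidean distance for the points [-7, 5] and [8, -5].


d = sqrt(sum of squared differences). (-7-8)^2=225, (5--5)^2=100. Sum = 325.

sqrt(325)


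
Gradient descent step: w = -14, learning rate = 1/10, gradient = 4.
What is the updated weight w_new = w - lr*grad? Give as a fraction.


w_new = -14 - 1/10 * 4 = -14 - 2/5 = -72/5.

-72/5


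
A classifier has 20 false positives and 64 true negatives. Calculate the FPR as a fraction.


FPR = FP / (FP + TN) = 20 / 84 = 5/21.

5/21


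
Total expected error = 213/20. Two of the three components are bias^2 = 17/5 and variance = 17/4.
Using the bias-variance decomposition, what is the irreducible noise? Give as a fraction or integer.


Total error = bias^2 + variance + irreducible noise. So irreducible noise = 213/20 - 17/5 - 17/4 = 3.

3


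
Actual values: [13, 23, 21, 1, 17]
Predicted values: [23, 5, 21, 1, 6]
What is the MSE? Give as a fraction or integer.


MSE = (1/5) * ((13-23)^2=100 + (23-5)^2=324 + (21-21)^2=0 + (1-1)^2=0 + (17-6)^2=121). Sum = 545. MSE = 109.

109


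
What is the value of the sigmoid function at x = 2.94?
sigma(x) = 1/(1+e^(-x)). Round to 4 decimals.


sigma(2.94) = 1/(1+e^(-2.94)) = 1/(1+0.052866) = 1/1.052866 = 0.9498.

0.9498


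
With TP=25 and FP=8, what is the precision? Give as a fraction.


Precision = TP / (TP + FP) = 25 / 33 = 25/33.

25/33


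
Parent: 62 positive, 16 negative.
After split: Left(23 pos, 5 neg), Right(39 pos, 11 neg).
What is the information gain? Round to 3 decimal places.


H(parent) = 0.7321. H(left) = 0.6769, H(right) = 0.7602. Weighted = (28/78)*0.6769 + (50/78)*0.7602 = 0.7303. IG = 0.7321 - 0.7303 = 0.0018, which rounds to 0.002.

0.002


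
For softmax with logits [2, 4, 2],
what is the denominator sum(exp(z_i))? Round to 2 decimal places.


Denom = e^2=7.3891 + e^4=54.5982 + e^2=7.3891. Sum = 69.3764, which rounds to 69.38.

69.38


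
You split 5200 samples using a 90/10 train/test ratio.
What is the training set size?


Test set = 5200 * 10% = 520. Training set = 5200 - 520 = 4680.

4680


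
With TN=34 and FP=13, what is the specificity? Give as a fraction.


Specificity = TN / (TN + FP) = 34 / 47 = 34/47.

34/47


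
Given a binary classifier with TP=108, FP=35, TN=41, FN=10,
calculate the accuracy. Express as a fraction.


Accuracy = (TP + TN) / (TP + TN + FP + FN) = (108 + 41) / 194 = 149/194.

149/194


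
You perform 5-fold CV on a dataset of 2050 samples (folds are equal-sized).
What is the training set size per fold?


Each validation fold has 2050/5 = 410 samples. Training set = 2050 - 410 = 1640.

1640


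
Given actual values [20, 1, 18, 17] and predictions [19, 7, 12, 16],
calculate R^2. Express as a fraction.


Mean(y) = 14. SS_res = 74. SS_tot = 230. R^2 = 1 - 74/(230) = 78/115.

78/115


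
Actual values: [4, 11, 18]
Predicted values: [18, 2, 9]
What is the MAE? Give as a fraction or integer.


MAE = (1/3) * (|4-18|=14 + |11-2|=9 + |18-9|=9). Sum = 32. MAE = 32/3.

32/3


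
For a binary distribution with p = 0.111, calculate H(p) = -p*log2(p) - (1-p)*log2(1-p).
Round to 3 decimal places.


H = -0.111*log2(0.111) - 0.889*log2(0.889) = 0.503.

0.503


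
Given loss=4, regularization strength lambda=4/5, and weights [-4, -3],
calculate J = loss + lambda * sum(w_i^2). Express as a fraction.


L2 sq norm = sum(w^2) = 25. J = 4 + 4/5 * 25 = 24.

24


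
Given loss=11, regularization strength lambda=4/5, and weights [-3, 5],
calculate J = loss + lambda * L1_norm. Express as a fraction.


L1 norm = sum(|w|) = 8. J = 11 + 4/5 * 8 = 87/5.

87/5


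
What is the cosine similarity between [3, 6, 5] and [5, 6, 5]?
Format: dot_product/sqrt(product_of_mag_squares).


dot = 76. |a|^2 = 70, |b|^2 = 86. cos = 76/sqrt(6020).

76/sqrt(6020)


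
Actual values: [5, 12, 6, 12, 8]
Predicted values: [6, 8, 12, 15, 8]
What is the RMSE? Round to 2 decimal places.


MSE = 12.4000. RMSE = sqrt(12.4000) = 3.52.

3.52


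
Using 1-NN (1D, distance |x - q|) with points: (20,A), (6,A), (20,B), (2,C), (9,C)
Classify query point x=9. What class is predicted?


Distances: |20-9|=11, |6-9|=3, |20-9|=11, |2-9|=7, |9-9|=0. 1 nearest: (9,C). Counts: {'C': 1}. Majority class: C.

C


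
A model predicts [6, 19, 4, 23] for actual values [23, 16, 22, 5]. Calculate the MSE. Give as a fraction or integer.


MSE = (1/4) * ((23-6)^2=289 + (16-19)^2=9 + (22-4)^2=324 + (5-23)^2=324). Sum = 946. MSE = 473/2.

473/2


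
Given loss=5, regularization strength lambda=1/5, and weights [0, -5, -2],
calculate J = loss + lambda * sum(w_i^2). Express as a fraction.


L2 sq norm = sum(w^2) = 29. J = 5 + 1/5 * 29 = 54/5.

54/5


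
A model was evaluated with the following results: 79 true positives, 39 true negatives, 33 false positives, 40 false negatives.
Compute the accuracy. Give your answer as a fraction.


Accuracy = (TP + TN) / (TP + TN + FP + FN) = (79 + 39) / 191 = 118/191.

118/191


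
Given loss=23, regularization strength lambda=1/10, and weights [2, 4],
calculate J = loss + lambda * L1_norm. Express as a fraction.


L1 norm = sum(|w|) = 6. J = 23 + 1/10 * 6 = 118/5.

118/5


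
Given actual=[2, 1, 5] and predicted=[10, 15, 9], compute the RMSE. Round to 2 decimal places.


MSE = 92.0000. RMSE = sqrt(92.0000) = 9.59.

9.59


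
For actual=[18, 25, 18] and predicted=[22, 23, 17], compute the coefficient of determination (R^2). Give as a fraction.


Mean(y) = 61/3. SS_res = 21. SS_tot = 98/3. R^2 = 1 - 21/(98/3) = 5/14.

5/14


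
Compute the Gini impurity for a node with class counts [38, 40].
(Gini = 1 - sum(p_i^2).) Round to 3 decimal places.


Total = 78. Proportions: 38/78, 40/78. sum(p_i^2) = 0.5003. Gini = 1 - 0.5003 = 0.4997, which rounds to 0.500.

0.500


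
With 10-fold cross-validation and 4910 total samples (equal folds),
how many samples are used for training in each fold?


Each validation fold has 4910/10 = 491 samples. Training set = 4910 - 491 = 4419.

4419


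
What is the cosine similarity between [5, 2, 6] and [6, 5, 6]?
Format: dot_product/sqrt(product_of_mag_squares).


dot = 76. |a|^2 = 65, |b|^2 = 97. cos = 76/sqrt(6305).

76/sqrt(6305)


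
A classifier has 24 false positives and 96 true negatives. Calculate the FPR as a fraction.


FPR = FP / (FP + TN) = 24 / 120 = 1/5.

1/5


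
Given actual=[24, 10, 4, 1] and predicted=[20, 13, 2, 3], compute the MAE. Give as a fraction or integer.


MAE = (1/4) * (|24-20|=4 + |10-13|=3 + |4-2|=2 + |1-3|=2). Sum = 11. MAE = 11/4.

11/4


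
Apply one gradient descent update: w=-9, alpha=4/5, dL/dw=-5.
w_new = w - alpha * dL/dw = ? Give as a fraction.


w_new = -9 - 4/5 * -5 = -9 - -4 = -5.

-5


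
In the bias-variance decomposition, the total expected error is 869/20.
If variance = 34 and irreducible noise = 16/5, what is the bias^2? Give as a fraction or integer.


Total error = bias^2 + variance + irreducible noise. So bias^2 = 869/20 - 34 - 16/5 = 25/4.

25/4


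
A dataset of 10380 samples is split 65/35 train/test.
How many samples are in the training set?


Test set = 10380 * 35% = 3633. Training set = 10380 - 3633 = 6747.

6747


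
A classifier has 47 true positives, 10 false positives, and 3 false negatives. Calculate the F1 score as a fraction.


Precision = 47/57 = 47/57. Recall = 47/50 = 47/50. F1 = 2*P*R/(P+R) = 94/107.

94/107


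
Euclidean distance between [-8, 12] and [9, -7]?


d = sqrt(sum of squared differences). (-8-9)^2=289, (12--7)^2=361. Sum = 650.

sqrt(650)


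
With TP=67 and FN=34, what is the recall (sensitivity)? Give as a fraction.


Recall = TP / (TP + FN) = 67 / 101 = 67/101.

67/101


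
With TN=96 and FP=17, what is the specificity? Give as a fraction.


Specificity = TN / (TN + FP) = 96 / 113 = 96/113.

96/113


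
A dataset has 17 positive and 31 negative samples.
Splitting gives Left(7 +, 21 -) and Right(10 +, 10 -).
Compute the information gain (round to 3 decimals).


H(parent) = 0.9377. H(left) = 0.8113, H(right) = 1.0000. Weighted = (28/48)*0.8113 + (20/48)*1.0000 = 0.8899. IG = 0.9377 - 0.8899 = 0.0478, which rounds to 0.048.

0.048


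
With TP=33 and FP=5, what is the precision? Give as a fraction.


Precision = TP / (TP + FP) = 33 / 38 = 33/38.

33/38


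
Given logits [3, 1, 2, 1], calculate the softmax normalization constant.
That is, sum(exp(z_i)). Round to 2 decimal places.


Denom = e^3=20.0855 + e^1=2.7183 + e^2=7.3891 + e^1=2.7183. Sum = 32.9112, which rounds to 32.91.

32.91


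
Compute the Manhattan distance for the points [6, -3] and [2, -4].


d = sum of absolute differences: |6-2|=4 + |-3--4|=1 = 5.

5


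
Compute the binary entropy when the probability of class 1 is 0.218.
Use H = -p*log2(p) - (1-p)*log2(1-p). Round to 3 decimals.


H = -0.218*log2(0.218) - 0.782*log2(0.782) = 0.756.

0.756


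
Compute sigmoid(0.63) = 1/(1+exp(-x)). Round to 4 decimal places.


sigma(0.63) = 1/(1+e^(-0.63)) = 1/(1+0.532592) = 1/1.532592 = 0.6525.

0.6525


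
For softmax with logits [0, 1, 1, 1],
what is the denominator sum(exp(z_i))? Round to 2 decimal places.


Denom = e^0=1.0000 + e^1=2.7183 + e^1=2.7183 + e^1=2.7183. Sum = 9.1549, which rounds to 9.15.

9.15


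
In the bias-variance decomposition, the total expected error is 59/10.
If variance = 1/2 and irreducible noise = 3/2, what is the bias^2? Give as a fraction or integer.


Total error = bias^2 + variance + irreducible noise. So bias^2 = 59/10 - 1/2 - 3/2 = 39/10.

39/10


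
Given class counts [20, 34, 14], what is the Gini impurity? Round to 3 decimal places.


Total = 68. Proportions: 20/68, 34/68, 14/68. sum(p_i^2) = 0.3789. Gini = 1 - 0.3789 = 0.6211, which rounds to 0.621.

0.621


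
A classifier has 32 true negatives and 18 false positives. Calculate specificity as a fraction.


Specificity = TN / (TN + FP) = 32 / 50 = 16/25.

16/25


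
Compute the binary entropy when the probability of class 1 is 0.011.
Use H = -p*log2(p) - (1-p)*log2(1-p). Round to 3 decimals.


H = -0.011*log2(0.011) - 0.989*log2(0.989) = 0.087.

0.087


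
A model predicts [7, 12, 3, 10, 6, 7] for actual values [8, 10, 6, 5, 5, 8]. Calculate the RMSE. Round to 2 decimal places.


MSE = 6.8333. RMSE = sqrt(6.8333) = 2.61.

2.61


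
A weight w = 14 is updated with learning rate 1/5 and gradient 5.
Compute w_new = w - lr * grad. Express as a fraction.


w_new = 14 - 1/5 * 5 = 14 - 1 = 13.

13


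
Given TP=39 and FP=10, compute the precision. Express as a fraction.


Precision = TP / (TP + FP) = 39 / 49 = 39/49.

39/49


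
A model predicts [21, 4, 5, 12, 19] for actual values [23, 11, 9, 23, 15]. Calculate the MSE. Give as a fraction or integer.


MSE = (1/5) * ((23-21)^2=4 + (11-4)^2=49 + (9-5)^2=16 + (23-12)^2=121 + (15-19)^2=16). Sum = 206. MSE = 206/5.

206/5


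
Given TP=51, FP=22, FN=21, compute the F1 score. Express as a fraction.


Precision = 51/73 = 51/73. Recall = 51/72 = 17/24. F1 = 2*P*R/(P+R) = 102/145.

102/145


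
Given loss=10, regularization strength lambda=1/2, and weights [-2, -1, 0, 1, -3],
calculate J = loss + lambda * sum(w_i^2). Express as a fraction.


L2 sq norm = sum(w^2) = 15. J = 10 + 1/2 * 15 = 35/2.

35/2


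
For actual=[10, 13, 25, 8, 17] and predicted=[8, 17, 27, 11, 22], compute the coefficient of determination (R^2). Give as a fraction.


Mean(y) = 73/5. SS_res = 58. SS_tot = 906/5. R^2 = 1 - 58/(906/5) = 308/453.

308/453


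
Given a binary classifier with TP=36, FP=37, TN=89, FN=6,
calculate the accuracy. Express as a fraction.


Accuracy = (TP + TN) / (TP + TN + FP + FN) = (36 + 89) / 168 = 125/168.

125/168


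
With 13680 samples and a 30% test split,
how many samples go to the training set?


Test set = 13680 * 30% = 4104. Training set = 13680 - 4104 = 9576.

9576


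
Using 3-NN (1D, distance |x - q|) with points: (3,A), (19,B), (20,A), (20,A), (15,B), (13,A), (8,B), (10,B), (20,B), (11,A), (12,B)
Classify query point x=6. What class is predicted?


Distances: |3-6|=3, |19-6|=13, |20-6|=14, |20-6|=14, |15-6|=9, |13-6|=7, |8-6|=2, |10-6|=4, |20-6|=14, |11-6|=5, |12-6|=6. 3 nearest: (8,B), (3,A), (10,B). Counts: {'B': 2, 'A': 1}. Majority class: B.

B


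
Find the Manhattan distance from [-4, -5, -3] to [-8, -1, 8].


d = sum of absolute differences: |-4--8|=4 + |-5--1|=4 + |-3-8|=11 = 19.

19


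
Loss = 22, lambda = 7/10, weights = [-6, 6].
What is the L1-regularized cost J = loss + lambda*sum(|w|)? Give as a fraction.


L1 norm = sum(|w|) = 12. J = 22 + 7/10 * 12 = 152/5.

152/5


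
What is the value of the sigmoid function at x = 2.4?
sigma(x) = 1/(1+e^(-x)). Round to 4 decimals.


sigma(2.4) = 1/(1+e^(-2.4)) = 1/(1+0.090718) = 1/1.090718 = 0.9168.

0.9168


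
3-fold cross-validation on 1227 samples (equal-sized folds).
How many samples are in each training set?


Each validation fold has 1227/3 = 409 samples. Training set = 1227 - 409 = 818.

818


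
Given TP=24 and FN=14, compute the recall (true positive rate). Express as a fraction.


Recall = TP / (TP + FN) = 24 / 38 = 12/19.

12/19


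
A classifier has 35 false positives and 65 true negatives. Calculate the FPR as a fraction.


FPR = FP / (FP + TN) = 35 / 100 = 7/20.

7/20


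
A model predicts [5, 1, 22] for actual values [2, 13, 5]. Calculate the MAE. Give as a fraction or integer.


MAE = (1/3) * (|2-5|=3 + |13-1|=12 + |5-22|=17). Sum = 32. MAE = 32/3.

32/3


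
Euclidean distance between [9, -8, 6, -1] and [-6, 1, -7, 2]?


d = sqrt(sum of squared differences). (9--6)^2=225, (-8-1)^2=81, (6--7)^2=169, (-1-2)^2=9. Sum = 484.

22


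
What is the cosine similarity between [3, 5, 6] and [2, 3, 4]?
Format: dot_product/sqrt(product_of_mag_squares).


dot = 45. |a|^2 = 70, |b|^2 = 29. cos = 45/sqrt(2030).

45/sqrt(2030)


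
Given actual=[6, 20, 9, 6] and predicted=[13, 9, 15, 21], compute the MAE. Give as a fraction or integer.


MAE = (1/4) * (|6-13|=7 + |20-9|=11 + |9-15|=6 + |6-21|=15). Sum = 39. MAE = 39/4.

39/4


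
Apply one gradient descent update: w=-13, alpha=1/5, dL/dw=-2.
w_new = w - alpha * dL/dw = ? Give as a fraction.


w_new = -13 - 1/5 * -2 = -13 - -2/5 = -63/5.

-63/5


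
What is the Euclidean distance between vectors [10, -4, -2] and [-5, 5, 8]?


d = sqrt(sum of squared differences). (10--5)^2=225, (-4-5)^2=81, (-2-8)^2=100. Sum = 406.

sqrt(406)


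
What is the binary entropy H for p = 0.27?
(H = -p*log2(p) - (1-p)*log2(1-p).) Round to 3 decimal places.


H = -0.27*log2(0.27) - 0.73*log2(0.73) = 0.841.

0.841


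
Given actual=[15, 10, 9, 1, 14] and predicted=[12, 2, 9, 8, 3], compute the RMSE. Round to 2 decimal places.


MSE = 48.6000. RMSE = sqrt(48.6000) = 6.97.

6.97


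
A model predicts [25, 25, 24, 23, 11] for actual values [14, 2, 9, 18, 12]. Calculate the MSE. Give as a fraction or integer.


MSE = (1/5) * ((14-25)^2=121 + (2-25)^2=529 + (9-24)^2=225 + (18-23)^2=25 + (12-11)^2=1). Sum = 901. MSE = 901/5.

901/5


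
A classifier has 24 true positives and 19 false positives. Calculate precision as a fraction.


Precision = TP / (TP + FP) = 24 / 43 = 24/43.

24/43


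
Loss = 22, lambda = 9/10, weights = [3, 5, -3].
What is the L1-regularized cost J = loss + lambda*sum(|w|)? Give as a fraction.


L1 norm = sum(|w|) = 11. J = 22 + 9/10 * 11 = 319/10.

319/10


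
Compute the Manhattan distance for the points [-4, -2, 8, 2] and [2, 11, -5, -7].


d = sum of absolute differences: |-4-2|=6 + |-2-11|=13 + |8--5|=13 + |2--7|=9 = 41.

41


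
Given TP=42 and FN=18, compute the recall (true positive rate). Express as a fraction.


Recall = TP / (TP + FN) = 42 / 60 = 7/10.

7/10


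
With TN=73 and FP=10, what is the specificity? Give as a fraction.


Specificity = TN / (TN + FP) = 73 / 83 = 73/83.

73/83


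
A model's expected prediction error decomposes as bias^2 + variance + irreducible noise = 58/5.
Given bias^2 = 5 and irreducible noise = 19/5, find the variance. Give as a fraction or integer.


Total error = bias^2 + variance + irreducible noise. So variance = 58/5 - 5 - 19/5 = 14/5.

14/5


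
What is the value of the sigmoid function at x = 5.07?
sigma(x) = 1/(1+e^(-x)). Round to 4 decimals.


sigma(5.07) = 1/(1+e^(-5.07)) = 1/(1+0.006282) = 1/1.006282 = 0.9938.

0.9938


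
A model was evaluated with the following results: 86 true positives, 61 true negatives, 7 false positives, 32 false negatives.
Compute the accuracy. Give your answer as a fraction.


Accuracy = (TP + TN) / (TP + TN + FP + FN) = (86 + 61) / 186 = 49/62.

49/62


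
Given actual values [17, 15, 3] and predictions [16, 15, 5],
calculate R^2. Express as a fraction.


Mean(y) = 35/3. SS_res = 5. SS_tot = 344/3. R^2 = 1 - 5/(344/3) = 329/344.

329/344


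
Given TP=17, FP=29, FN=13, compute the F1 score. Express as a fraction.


Precision = 17/46 = 17/46. Recall = 17/30 = 17/30. F1 = 2*P*R/(P+R) = 17/38.

17/38


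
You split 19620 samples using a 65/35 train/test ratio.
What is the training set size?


Test set = 19620 * 35% = 6867. Training set = 19620 - 6867 = 12753.

12753


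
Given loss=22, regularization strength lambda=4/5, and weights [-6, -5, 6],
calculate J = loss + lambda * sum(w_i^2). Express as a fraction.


L2 sq norm = sum(w^2) = 97. J = 22 + 4/5 * 97 = 498/5.

498/5


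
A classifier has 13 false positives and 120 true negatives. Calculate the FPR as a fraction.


FPR = FP / (FP + TN) = 13 / 133 = 13/133.

13/133


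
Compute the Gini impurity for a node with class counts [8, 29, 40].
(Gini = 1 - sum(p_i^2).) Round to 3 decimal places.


Total = 77. Proportions: 8/77, 29/77, 40/77. sum(p_i^2) = 0.4225. Gini = 1 - 0.4225 = 0.5775, which rounds to 0.578.

0.578


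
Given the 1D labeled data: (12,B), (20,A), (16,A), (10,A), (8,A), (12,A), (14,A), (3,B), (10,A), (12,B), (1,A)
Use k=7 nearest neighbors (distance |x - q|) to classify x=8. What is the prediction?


Distances: |12-8|=4, |20-8|=12, |16-8|=8, |10-8|=2, |8-8|=0, |12-8|=4, |14-8|=6, |3-8|=5, |10-8|=2, |12-8|=4, |1-8|=7. 7 nearest: (8,A), (10,A), (10,A), (12,A), (12,B), (12,B), (3,B). Counts: {'A': 4, 'B': 3}. Majority class: A.

A


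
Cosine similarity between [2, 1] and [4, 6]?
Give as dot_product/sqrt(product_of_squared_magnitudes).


dot = 14. |a|^2 = 5, |b|^2 = 52. cos = 14/sqrt(260).

14/sqrt(260)


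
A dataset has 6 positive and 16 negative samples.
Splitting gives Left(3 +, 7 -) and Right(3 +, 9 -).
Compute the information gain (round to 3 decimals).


H(parent) = 0.8454. H(left) = 0.8813, H(right) = 0.8113. Weighted = (10/22)*0.8813 + (12/22)*0.8113 = 0.8431. IG = 0.8454 - 0.8431 = 0.0023, which rounds to 0.002.

0.002


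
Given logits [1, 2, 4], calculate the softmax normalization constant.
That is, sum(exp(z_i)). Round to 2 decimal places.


Denom = e^1=2.7183 + e^2=7.3891 + e^4=54.5982. Sum = 64.7056, which rounds to 64.71.

64.71


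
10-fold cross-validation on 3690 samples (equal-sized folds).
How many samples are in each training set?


Each validation fold has 3690/10 = 369 samples. Training set = 3690 - 369 = 3321.

3321


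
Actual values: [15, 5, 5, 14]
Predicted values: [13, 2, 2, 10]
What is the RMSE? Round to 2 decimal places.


MSE = 9.5000. RMSE = sqrt(9.5000) = 3.08.

3.08


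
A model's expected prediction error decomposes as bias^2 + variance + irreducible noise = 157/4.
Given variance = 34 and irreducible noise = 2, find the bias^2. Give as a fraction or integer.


Total error = bias^2 + variance + irreducible noise. So bias^2 = 157/4 - 34 - 2 = 13/4.

13/4


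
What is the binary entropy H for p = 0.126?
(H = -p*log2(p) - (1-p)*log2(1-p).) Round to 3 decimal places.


H = -0.126*log2(0.126) - 0.874*log2(0.874) = 0.546.

0.546


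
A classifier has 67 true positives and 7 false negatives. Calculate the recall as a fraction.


Recall = TP / (TP + FN) = 67 / 74 = 67/74.

67/74


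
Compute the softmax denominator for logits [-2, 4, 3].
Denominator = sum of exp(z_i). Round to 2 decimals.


Denom = e^-2=0.1353 + e^4=54.5982 + e^3=20.0855. Sum = 74.8190, which rounds to 74.82.

74.82


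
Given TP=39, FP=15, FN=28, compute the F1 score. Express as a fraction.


Precision = 39/54 = 13/18. Recall = 39/67 = 39/67. F1 = 2*P*R/(P+R) = 78/121.

78/121


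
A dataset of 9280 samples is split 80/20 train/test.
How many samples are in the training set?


Test set = 9280 * 20% = 1856. Training set = 9280 - 1856 = 7424.

7424


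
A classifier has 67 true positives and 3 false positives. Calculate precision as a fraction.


Precision = TP / (TP + FP) = 67 / 70 = 67/70.

67/70


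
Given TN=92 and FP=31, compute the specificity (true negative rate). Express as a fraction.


Specificity = TN / (TN + FP) = 92 / 123 = 92/123.

92/123


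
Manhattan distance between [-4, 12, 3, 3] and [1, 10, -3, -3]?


d = sum of absolute differences: |-4-1|=5 + |12-10|=2 + |3--3|=6 + |3--3|=6 = 19.

19


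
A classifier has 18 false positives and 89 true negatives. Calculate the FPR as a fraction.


FPR = FP / (FP + TN) = 18 / 107 = 18/107.

18/107


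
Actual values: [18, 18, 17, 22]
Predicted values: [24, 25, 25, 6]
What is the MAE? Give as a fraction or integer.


MAE = (1/4) * (|18-24|=6 + |18-25|=7 + |17-25|=8 + |22-6|=16). Sum = 37. MAE = 37/4.

37/4


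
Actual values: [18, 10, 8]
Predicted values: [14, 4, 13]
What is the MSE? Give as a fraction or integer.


MSE = (1/3) * ((18-14)^2=16 + (10-4)^2=36 + (8-13)^2=25). Sum = 77. MSE = 77/3.

77/3


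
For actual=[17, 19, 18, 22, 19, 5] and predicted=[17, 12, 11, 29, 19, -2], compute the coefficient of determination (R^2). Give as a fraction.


Mean(y) = 50/3. SS_res = 196. SS_tot = 532/3. R^2 = 1 - 196/(532/3) = -2/19.

-2/19


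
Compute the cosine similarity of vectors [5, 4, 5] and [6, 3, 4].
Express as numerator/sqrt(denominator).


dot = 62. |a|^2 = 66, |b|^2 = 61. cos = 62/sqrt(4026).

62/sqrt(4026)


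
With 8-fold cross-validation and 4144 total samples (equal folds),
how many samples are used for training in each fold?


Each validation fold has 4144/8 = 518 samples. Training set = 4144 - 518 = 3626.

3626


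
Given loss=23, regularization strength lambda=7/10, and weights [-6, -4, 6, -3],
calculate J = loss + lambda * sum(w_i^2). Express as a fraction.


L2 sq norm = sum(w^2) = 97. J = 23 + 7/10 * 97 = 909/10.

909/10


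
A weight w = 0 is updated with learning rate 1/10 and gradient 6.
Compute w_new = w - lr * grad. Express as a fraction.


w_new = 0 - 1/10 * 6 = 0 - 3/5 = -3/5.

-3/5


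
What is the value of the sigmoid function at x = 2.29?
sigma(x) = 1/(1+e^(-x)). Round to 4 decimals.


sigma(2.29) = 1/(1+e^(-2.29)) = 1/(1+0.101266) = 1/1.101266 = 0.9080.

0.9080


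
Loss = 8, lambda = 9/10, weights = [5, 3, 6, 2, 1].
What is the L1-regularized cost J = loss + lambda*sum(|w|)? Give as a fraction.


L1 norm = sum(|w|) = 17. J = 8 + 9/10 * 17 = 233/10.

233/10


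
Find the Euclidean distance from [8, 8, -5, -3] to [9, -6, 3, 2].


d = sqrt(sum of squared differences). (8-9)^2=1, (8--6)^2=196, (-5-3)^2=64, (-3-2)^2=25. Sum = 286.

sqrt(286)


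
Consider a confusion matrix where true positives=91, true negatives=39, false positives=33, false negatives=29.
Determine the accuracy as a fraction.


Accuracy = (TP + TN) / (TP + TN + FP + FN) = (91 + 39) / 192 = 65/96.

65/96


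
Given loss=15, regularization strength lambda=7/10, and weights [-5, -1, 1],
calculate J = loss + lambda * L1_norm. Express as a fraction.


L1 norm = sum(|w|) = 7. J = 15 + 7/10 * 7 = 199/10.

199/10


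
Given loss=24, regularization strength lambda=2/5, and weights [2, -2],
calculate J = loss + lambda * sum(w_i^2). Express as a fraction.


L2 sq norm = sum(w^2) = 8. J = 24 + 2/5 * 8 = 136/5.

136/5


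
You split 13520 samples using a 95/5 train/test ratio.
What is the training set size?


Test set = 13520 * 5% = 676. Training set = 13520 - 676 = 12844.

12844


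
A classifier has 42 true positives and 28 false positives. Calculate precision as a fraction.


Precision = TP / (TP + FP) = 42 / 70 = 3/5.

3/5


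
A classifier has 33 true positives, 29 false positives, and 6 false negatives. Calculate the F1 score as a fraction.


Precision = 33/62 = 33/62. Recall = 33/39 = 11/13. F1 = 2*P*R/(P+R) = 66/101.

66/101


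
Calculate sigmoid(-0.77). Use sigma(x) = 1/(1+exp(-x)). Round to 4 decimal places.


sigma(-0.77) = 1/(1+e^(0.77)) = 1/(1+2.159766) = 1/3.159766 = 0.3165.

0.3165


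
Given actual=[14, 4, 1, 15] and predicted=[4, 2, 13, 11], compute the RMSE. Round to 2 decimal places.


MSE = 66.0000. RMSE = sqrt(66.0000) = 8.12.

8.12


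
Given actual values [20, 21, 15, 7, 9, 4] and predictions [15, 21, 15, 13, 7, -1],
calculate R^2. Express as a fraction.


Mean(y) = 38/3. SS_res = 90. SS_tot = 748/3. R^2 = 1 - 90/(748/3) = 239/374.

239/374


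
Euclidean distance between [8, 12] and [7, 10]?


d = sqrt(sum of squared differences). (8-7)^2=1, (12-10)^2=4. Sum = 5.

sqrt(5)


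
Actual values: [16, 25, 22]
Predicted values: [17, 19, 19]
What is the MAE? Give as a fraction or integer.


MAE = (1/3) * (|16-17|=1 + |25-19|=6 + |22-19|=3). Sum = 10. MAE = 10/3.

10/3


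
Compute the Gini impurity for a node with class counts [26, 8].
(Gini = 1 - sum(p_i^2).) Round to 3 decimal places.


Total = 34. Proportions: 26/34, 8/34. sum(p_i^2) = 0.6401. Gini = 1 - 0.6401 = 0.3599, which rounds to 0.360.

0.360


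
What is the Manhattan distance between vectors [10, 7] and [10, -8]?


d = sum of absolute differences: |10-10|=0 + |7--8|=15 = 15.

15


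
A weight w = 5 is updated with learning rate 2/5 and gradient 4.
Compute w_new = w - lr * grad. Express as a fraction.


w_new = 5 - 2/5 * 4 = 5 - 8/5 = 17/5.

17/5


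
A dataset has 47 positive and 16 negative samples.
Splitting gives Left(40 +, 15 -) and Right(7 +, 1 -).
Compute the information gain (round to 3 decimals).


H(parent) = 0.8175. H(left) = 0.8454, H(right) = 0.5436. Weighted = (55/63)*0.8454 + (8/63)*0.5436 = 0.8071. IG = 0.8175 - 0.8071 = 0.0104, which rounds to 0.010.

0.010


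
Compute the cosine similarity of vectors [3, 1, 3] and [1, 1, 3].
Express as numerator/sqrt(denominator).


dot = 13. |a|^2 = 19, |b|^2 = 11. cos = 13/sqrt(209).

13/sqrt(209)


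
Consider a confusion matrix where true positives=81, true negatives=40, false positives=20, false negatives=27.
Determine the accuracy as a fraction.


Accuracy = (TP + TN) / (TP + TN + FP + FN) = (81 + 40) / 168 = 121/168.

121/168


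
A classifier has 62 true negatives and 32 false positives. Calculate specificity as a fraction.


Specificity = TN / (TN + FP) = 62 / 94 = 31/47.

31/47


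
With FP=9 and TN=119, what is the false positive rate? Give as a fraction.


FPR = FP / (FP + TN) = 9 / 128 = 9/128.

9/128


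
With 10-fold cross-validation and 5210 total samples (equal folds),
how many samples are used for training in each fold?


Each validation fold has 5210/10 = 521 samples. Training set = 5210 - 521 = 4689.

4689


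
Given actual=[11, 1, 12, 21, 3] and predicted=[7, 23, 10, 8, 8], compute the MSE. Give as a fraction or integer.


MSE = (1/5) * ((11-7)^2=16 + (1-23)^2=484 + (12-10)^2=4 + (21-8)^2=169 + (3-8)^2=25). Sum = 698. MSE = 698/5.

698/5


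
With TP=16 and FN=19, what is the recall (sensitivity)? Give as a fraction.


Recall = TP / (TP + FN) = 16 / 35 = 16/35.

16/35


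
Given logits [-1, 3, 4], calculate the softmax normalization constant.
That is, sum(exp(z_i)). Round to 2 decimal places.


Denom = e^-1=0.3679 + e^3=20.0855 + e^4=54.5982. Sum = 75.0516, which rounds to 75.05.

75.05


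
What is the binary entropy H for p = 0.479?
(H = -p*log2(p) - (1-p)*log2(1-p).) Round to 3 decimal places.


H = -0.479*log2(0.479) - 0.521*log2(0.521) = 0.999.

0.999


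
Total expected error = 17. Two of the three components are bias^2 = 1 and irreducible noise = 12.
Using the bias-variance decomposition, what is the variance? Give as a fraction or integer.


Total error = bias^2 + variance + irreducible noise. So variance = 17 - 1 - 12 = 4.

4


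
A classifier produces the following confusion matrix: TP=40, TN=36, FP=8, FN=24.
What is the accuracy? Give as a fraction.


Accuracy = (TP + TN) / (TP + TN + FP + FN) = (40 + 36) / 108 = 19/27.

19/27


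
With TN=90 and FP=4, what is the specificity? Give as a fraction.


Specificity = TN / (TN + FP) = 90 / 94 = 45/47.

45/47


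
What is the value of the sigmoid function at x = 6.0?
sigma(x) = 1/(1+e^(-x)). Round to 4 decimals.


sigma(6.0) = 1/(1+e^(-6.0)) = 1/(1+0.002479) = 1/1.002479 = 0.9975.

0.9975


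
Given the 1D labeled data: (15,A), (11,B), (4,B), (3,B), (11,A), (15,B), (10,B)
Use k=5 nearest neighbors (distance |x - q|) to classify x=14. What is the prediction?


Distances: |15-14|=1, |11-14|=3, |4-14|=10, |3-14|=11, |11-14|=3, |15-14|=1, |10-14|=4. 5 nearest: (15,A), (15,B), (11,A), (11,B), (10,B). Counts: {'A': 2, 'B': 3}. Majority class: B.

B


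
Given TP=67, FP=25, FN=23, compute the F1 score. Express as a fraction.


Precision = 67/92 = 67/92. Recall = 67/90 = 67/90. F1 = 2*P*R/(P+R) = 67/91.

67/91


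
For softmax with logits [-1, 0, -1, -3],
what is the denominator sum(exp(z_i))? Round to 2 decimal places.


Denom = e^-1=0.3679 + e^0=1.0000 + e^-1=0.3679 + e^-3=0.0498. Sum = 1.7856, which rounds to 1.79.

1.79


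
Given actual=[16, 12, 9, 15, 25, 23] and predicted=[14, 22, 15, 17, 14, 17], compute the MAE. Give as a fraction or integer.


MAE = (1/6) * (|16-14|=2 + |12-22|=10 + |9-15|=6 + |15-17|=2 + |25-14|=11 + |23-17|=6). Sum = 37. MAE = 37/6.

37/6


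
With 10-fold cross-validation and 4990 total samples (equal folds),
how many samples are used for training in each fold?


Each validation fold has 4990/10 = 499 samples. Training set = 4990 - 499 = 4491.

4491


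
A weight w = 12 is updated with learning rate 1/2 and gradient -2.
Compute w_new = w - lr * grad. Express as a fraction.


w_new = 12 - 1/2 * -2 = 12 - -1 = 13.

13


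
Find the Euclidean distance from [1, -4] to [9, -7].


d = sqrt(sum of squared differences). (1-9)^2=64, (-4--7)^2=9. Sum = 73.

sqrt(73)


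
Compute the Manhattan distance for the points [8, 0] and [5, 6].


d = sum of absolute differences: |8-5|=3 + |0-6|=6 = 9.

9


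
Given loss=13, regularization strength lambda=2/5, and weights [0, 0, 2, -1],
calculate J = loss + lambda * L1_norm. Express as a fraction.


L1 norm = sum(|w|) = 3. J = 13 + 2/5 * 3 = 71/5.

71/5


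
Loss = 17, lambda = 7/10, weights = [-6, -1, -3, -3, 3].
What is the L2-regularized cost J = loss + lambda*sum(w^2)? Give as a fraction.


L2 sq norm = sum(w^2) = 64. J = 17 + 7/10 * 64 = 309/5.

309/5


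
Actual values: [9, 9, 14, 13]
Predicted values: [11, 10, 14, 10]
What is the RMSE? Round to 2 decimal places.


MSE = 3.5000. RMSE = sqrt(3.5000) = 1.87.

1.87


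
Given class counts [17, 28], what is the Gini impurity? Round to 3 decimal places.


Total = 45. Proportions: 17/45, 28/45. sum(p_i^2) = 0.5299. Gini = 1 - 0.5299 = 0.4701, which rounds to 0.470.

0.470


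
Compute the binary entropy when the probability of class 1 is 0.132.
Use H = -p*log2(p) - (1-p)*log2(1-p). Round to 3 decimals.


H = -0.132*log2(0.132) - 0.868*log2(0.868) = 0.563.

0.563


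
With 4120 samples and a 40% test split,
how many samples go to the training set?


Test set = 4120 * 40% = 1648. Training set = 4120 - 1648 = 2472.

2472


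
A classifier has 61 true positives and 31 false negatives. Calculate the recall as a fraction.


Recall = TP / (TP + FN) = 61 / 92 = 61/92.

61/92


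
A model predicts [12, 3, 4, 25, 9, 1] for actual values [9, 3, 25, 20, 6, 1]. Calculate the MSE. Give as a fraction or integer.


MSE = (1/6) * ((9-12)^2=9 + (3-3)^2=0 + (25-4)^2=441 + (20-25)^2=25 + (6-9)^2=9 + (1-1)^2=0). Sum = 484. MSE = 242/3.

242/3


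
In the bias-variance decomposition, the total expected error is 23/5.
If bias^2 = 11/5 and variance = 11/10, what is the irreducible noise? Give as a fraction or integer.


Total error = bias^2 + variance + irreducible noise. So irreducible noise = 23/5 - 11/5 - 11/10 = 13/10.

13/10


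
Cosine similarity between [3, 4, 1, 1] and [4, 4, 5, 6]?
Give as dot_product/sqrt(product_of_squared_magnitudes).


dot = 39. |a|^2 = 27, |b|^2 = 93. cos = 39/sqrt(2511).

39/sqrt(2511)


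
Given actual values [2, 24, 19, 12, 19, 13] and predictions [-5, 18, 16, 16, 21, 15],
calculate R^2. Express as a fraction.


Mean(y) = 89/6. SS_res = 118. SS_tot = 1769/6. R^2 = 1 - 118/(1769/6) = 1061/1769.

1061/1769


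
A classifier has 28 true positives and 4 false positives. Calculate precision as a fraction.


Precision = TP / (TP + FP) = 28 / 32 = 7/8.

7/8


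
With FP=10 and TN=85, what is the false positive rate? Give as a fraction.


FPR = FP / (FP + TN) = 10 / 95 = 2/19.

2/19


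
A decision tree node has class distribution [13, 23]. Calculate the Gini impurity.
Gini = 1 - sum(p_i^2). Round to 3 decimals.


Total = 36. Proportions: 13/36, 23/36. sum(p_i^2) = 0.5386. Gini = 1 - 0.5386 = 0.4614, which rounds to 0.461.

0.461


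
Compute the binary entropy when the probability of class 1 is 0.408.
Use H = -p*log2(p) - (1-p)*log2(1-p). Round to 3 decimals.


H = -0.408*log2(0.408) - 0.592*log2(0.592) = 0.975.

0.975


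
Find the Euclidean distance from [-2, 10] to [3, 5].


d = sqrt(sum of squared differences). (-2-3)^2=25, (10-5)^2=25. Sum = 50.

sqrt(50)


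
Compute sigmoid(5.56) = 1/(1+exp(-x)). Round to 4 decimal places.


sigma(5.56) = 1/(1+e^(-5.56)) = 1/(1+0.003849) = 1/1.003849 = 0.9962.

0.9962


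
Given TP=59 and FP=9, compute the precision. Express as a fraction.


Precision = TP / (TP + FP) = 59 / 68 = 59/68.

59/68


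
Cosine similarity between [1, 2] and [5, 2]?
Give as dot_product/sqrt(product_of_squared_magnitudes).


dot = 9. |a|^2 = 5, |b|^2 = 29. cos = 9/sqrt(145).

9/sqrt(145)


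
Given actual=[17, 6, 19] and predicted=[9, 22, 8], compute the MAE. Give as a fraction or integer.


MAE = (1/3) * (|17-9|=8 + |6-22|=16 + |19-8|=11). Sum = 35. MAE = 35/3.

35/3


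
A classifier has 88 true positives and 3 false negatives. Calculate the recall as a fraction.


Recall = TP / (TP + FN) = 88 / 91 = 88/91.

88/91


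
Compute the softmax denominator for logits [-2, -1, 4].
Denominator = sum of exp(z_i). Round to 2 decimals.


Denom = e^-2=0.1353 + e^-1=0.3679 + e^4=54.5982. Sum = 55.1014, which rounds to 55.10.

55.10


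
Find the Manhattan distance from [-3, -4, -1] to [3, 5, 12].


d = sum of absolute differences: |-3-3|=6 + |-4-5|=9 + |-1-12|=13 = 28.

28


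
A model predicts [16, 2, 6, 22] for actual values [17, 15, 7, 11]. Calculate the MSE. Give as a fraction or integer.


MSE = (1/4) * ((17-16)^2=1 + (15-2)^2=169 + (7-6)^2=1 + (11-22)^2=121). Sum = 292. MSE = 73.

73
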